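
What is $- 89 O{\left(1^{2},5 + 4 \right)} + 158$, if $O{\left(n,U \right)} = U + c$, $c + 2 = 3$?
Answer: $-732$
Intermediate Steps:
$c = 1$ ($c = -2 + 3 = 1$)
$O{\left(n,U \right)} = 1 + U$ ($O{\left(n,U \right)} = U + 1 = 1 + U$)
$- 89 O{\left(1^{2},5 + 4 \right)} + 158 = - 89 \left(1 + \left(5 + 4\right)\right) + 158 = - 89 \left(1 + 9\right) + 158 = \left(-89\right) 10 + 158 = -890 + 158 = -732$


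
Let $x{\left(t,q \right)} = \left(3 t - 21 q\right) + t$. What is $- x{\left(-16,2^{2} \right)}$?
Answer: $148$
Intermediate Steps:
$x{\left(t,q \right)} = - 21 q + 4 t$ ($x{\left(t,q \right)} = \left(- 21 q + 3 t\right) + t = - 21 q + 4 t$)
$- x{\left(-16,2^{2} \right)} = - (- 21 \cdot 2^{2} + 4 \left(-16\right)) = - (\left(-21\right) 4 - 64) = - (-84 - 64) = \left(-1\right) \left(-148\right) = 148$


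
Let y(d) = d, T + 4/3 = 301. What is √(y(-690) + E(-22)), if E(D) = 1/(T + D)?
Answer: 3*I*√1085671/119 ≈ 26.268*I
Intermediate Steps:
T = 899/3 (T = -4/3 + 301 = 899/3 ≈ 299.67)
E(D) = 1/(899/3 + D)
√(y(-690) + E(-22)) = √(-690 + 3/(899 + 3*(-22))) = √(-690 + 3/(899 - 66)) = √(-690 + 3/833) = √(-574767/833) = 3*I*√1085671/119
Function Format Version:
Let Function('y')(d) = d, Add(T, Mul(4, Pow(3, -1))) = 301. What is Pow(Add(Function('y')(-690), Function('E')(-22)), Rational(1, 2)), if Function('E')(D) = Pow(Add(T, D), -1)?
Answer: Mul(Rational(3, 119), I, Pow(1085671, Rational(1, 2))) ≈ Mul(26.268, I)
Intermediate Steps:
T = Rational(899, 3) (T = Add(Rational(-4, 3), 301) = Rational(899, 3) ≈ 299.67)
Function('E')(D) = Pow(Add(Rational(899, 3), D), -1)
Pow(Add(Function('y')(-690), Function('E')(-22)), Rational(1, 2)) = Pow(Add(-690, Mul(3, Pow(Add(899, Mul(3, -22)), -1))), Rational(1, 2)) = Pow(Add(-690, Mul(3, Pow(Add(899, -66), -1))), Rational(1, 2)) = Pow(Add(-690, Mul(3, Pow(833, -1))), Rational(1, 2)) = Pow(Add(-690, Mul(3, Rational(1, 833))), Rational(1, 2)) = Pow(Add(-690, Rational(3, 833)), Rational(1, 2)) = Pow(Rational(-574767, 833), Rational(1, 2)) = Mul(Rational(3, 119), I, Pow(1085671, Rational(1, 2)))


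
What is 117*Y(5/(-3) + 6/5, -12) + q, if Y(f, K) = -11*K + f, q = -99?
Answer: 76452/5 ≈ 15290.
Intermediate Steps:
Y(f, K) = f - 11*K
117*Y(5/(-3) + 6/5, -12) + q = 117*((5/(-3) + 6/5) - 11*(-12)) - 99 = 117*((5*(-⅓) + 6*(⅕)) + 132) - 99 = 117*((-5/3 + 6/5) + 132) - 99 = 117*(-7/15 + 132) - 99 = 117*(1973/15) - 99 = 76947/5 - 99 = 76452/5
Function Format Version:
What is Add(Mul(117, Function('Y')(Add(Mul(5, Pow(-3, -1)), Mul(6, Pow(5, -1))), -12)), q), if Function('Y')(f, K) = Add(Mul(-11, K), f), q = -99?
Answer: Rational(76452, 5) ≈ 15290.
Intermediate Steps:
Function('Y')(f, K) = Add(f, Mul(-11, K))
Add(Mul(117, Function('Y')(Add(Mul(5, Pow(-3, -1)), Mul(6, Pow(5, -1))), -12)), q) = Add(Mul(117, Add(Add(Mul(5, Pow(-3, -1)), Mul(6, Pow(5, -1))), Mul(-11, -12))), -99) = Add(Mul(117, Add(Add(Mul(5, Rational(-1, 3)), Mul(6, Rational(1, 5))), 132)), -99) = Add(Mul(117, Add(Add(Rational(-5, 3), Rational(6, 5)), 132)), -99) = Add(Mul(117, Add(Rational(-7, 15), 132)), -99) = Add(Mul(117, Rational(1973, 15)), -99) = Add(Rational(76947, 5), -99) = Rational(76452, 5)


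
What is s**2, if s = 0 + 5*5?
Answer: 625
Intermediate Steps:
s = 25 (s = 0 + 25 = 25)
s**2 = 25**2 = 625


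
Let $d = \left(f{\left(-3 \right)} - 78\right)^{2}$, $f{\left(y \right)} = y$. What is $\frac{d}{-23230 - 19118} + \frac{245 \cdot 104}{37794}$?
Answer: $\frac{138510101}{266750052} \approx 0.51925$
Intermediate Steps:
$d = 6561$ ($d = \left(-3 - 78\right)^{2} = \left(-81\right)^{2} = 6561$)
$\frac{d}{-23230 - 19118} + \frac{245 \cdot 104}{37794} = \frac{6561}{-23230 - 19118} + \frac{245 \cdot 104}{37794} = \frac{6561}{-23230 - 19118} + 25480 \cdot \frac{1}{37794} = \frac{6561}{-42348} + \frac{12740}{18897} = 6561 \left(- \frac{1}{42348}\right) + \frac{12740}{18897} = - \frac{2187}{14116} + \frac{12740}{18897} = \frac{138510101}{266750052}$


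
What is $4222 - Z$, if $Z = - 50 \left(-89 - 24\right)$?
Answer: $-1428$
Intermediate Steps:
$Z = 5650$ ($Z = \left(-50\right) \left(-113\right) = 5650$)
$4222 - Z = 4222 - 5650 = -1428$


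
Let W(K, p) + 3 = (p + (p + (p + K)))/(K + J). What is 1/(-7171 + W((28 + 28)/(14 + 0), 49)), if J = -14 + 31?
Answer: -21/150503 ≈ -0.00013953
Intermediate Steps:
J = 17
W(K, p) = -3 + (K + 3*p)/(17 + K) (W(K, p) = -3 + (p + (p + (p + K)))/(K + 17) = -3 + (p + (p + (K + p)))/(17 + K) = -3 + (p + (K + 2*p))/(17 + K) = -3 + (K + 3*p)/(17 + K))
1/(-7171 + W((28 + 28)/(14 + 0), 49)) = 1/(-7171 + (-51 - 2*(28 + 28)/(14 + 0) + 3*49)/(17 + (28 + 28)/(14 + 0))) = 1/(-7171 + (-51 - 112/14 + 147)/(17 + 56/14)) = 1/(-7171 + (-51 - 112/14 + 147)/(17 + 56*(1/14))) = 1/(-7171 + (-51 - 2*4 + 147)/(17 + 4)) = 1/(-7171 + (-51 - 8 + 147)/21) = 1/(-7171 + (1/21)*88) = 1/(-7171 + 88/21) = 1/(-150503/21) = -21/150503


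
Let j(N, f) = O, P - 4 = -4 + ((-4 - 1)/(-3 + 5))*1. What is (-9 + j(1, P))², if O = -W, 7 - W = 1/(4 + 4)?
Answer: 16129/64 ≈ 252.02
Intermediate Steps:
W = 55/8 (W = 7 - 1/(4 + 4) = 7 - 1/8 = 7 - 1*⅛ = 7 - ⅛ = 55/8 ≈ 6.8750)
O = -55/8 (O = -1*55/8 = -55/8 ≈ -6.8750)
P = -5/2 (P = 4 + (-4 + ((-4 - 1)/(-3 + 5))*1) = 4 + (-4 - 5/2*1) = 4 + (-4 - 5/2) = 4 - 13/2 = -5/2 ≈ -2.5000)
j(N, f) = -55/8
(-9 + j(1, P))² = (-9 - 55/8)² = (-127/8)² = 16129/64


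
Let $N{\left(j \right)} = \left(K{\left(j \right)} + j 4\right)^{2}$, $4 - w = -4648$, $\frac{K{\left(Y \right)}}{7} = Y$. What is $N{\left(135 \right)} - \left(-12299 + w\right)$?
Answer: $2212872$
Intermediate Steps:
$K{\left(Y \right)} = 7 Y$
$w = 4652$ ($w = 4 - -4648 = 4 + 4648 = 4652$)
$N{\left(j \right)} = 121 j^{2}$ ($N{\left(j \right)} = \left(7 j + j 4\right)^{2} = \left(7 j + 4 j\right)^{2} = \left(11 j\right)^{2} = 121 j^{2}$)
$N{\left(135 \right)} - \left(-12299 + w\right) = 121 \cdot 135^{2} + \left(12299 - 4652\right) = 121 \cdot 18225 + \left(12299 - 4652\right) = 2205225 + 7647 = 2212872$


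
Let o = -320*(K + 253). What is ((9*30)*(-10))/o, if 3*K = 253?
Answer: 405/16192 ≈ 0.025012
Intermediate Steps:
K = 253/3 (K = (⅓)*253 = 253/3 ≈ 84.333)
o = -323840/3 (o = -320*(253/3 + 253) = -320*1012/3 = -323840/3 ≈ -1.0795e+5)
((9*30)*(-10))/o = ((9*30)*(-10))/(-323840/3) = (270*(-10))*(-3/323840) = -2700*(-3/323840) = 405/16192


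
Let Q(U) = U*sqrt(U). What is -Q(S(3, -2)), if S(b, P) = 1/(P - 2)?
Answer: I/8 ≈ 0.125*I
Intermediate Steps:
S(b, P) = 1/(-2 + P)
Q(U) = U**(3/2)
-Q(S(3, -2)) = -(1/(-2 - 2))**(3/2) = -(1/(-4))**(3/2) = -(-1/4)**(3/2) = -(-1)*I/8 = I/8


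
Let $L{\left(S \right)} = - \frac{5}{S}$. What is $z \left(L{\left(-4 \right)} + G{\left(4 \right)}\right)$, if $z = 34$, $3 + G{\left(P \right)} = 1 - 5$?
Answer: $- \frac{391}{2} \approx -195.5$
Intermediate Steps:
$G{\left(P \right)} = -7$ ($G{\left(P \right)} = -3 + \left(1 - 5\right) = -3 - 4 = -7$)
$z \left(L{\left(-4 \right)} + G{\left(4 \right)}\right) = 34 \left(- \frac{5}{-4} - 7\right) = 34 \left(\left(-5\right) \left(- \frac{1}{4}\right) - 7\right) = 34 \left(\frac{5}{4} - 7\right) = 34 \left(- \frac{23}{4}\right) = - \frac{391}{2}$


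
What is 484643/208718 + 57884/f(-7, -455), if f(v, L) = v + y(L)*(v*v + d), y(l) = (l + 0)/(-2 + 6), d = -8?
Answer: -39271145679/3899478394 ≈ -10.071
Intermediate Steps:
y(l) = l/4
f(v, L) = v + L*(-8 + v²)/4 (f(v, L) = v + (L/4)*(v*v - 8) = v + (L/4)*(v² - 8) = v + (L/4)*(-8 + v²) = v + L*(-8 + v²)/4)
484643/208718 + 57884/f(-7, -455) = 484643/208718 + 57884/(-7 - 2*(-455) + (¼)*(-455)*(-7)²) = 484643*(1/208718) + 57884/(-7 + 910 + (¼)*(-455)*49) = 484643/208718 + 57884/(-7 + 910 - 22295/4) = 484643/208718 + 57884/(-18683/4) = 484643/208718 + 57884*(-4/18683) = 484643/208718 - 231536/18683 = -39271145679/3899478394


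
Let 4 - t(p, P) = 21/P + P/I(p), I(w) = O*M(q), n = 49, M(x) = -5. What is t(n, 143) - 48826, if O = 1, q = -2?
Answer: -34887386/715 ≈ -48794.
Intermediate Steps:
I(w) = -5 (I(w) = 1*(-5) = -5)
t(p, P) = 4 - 21/P + P/5 (t(p, P) = 4 - (21/P + P/(-5)) = 4 - (21/P + P*(-⅕)) = 4 - (21/P - P/5) = 4 + (-21/P + P/5) = 4 - 21/P + P/5)
t(n, 143) - 48826 = (4 - 21/143 + (⅕)*143) - 48826 = (4 - 21*1/143 + 143/5) - 48826 = (4 - 21/143 + 143/5) - 48826 = 23204/715 - 48826 = -34887386/715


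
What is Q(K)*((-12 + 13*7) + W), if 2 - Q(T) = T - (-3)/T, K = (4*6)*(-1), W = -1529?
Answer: -151525/4 ≈ -37881.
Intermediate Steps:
K = -24 (K = 24*(-1) = -24)
Q(T) = 2 - T - 3/T (Q(T) = 2 - (T - (-3)/T) = 2 - (T + 3/T) = 2 + (-T - 3/T) = 2 - T - 3/T)
Q(K)*((-12 + 13*7) + W) = (2 - 1*(-24) - 3/(-24))*((-12 + 13*7) - 1529) = (2 + 24 - 3*(-1/24))*((-12 + 91) - 1529) = (2 + 24 + ⅛)*(79 - 1529) = (209/8)*(-1450) = -151525/4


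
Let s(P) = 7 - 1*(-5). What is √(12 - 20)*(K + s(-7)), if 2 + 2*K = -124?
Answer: -102*I*√2 ≈ -144.25*I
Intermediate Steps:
s(P) = 12 (s(P) = 7 + 5 = 12)
K = -63 (K = -1 + (½)*(-124) = -1 - 62 = -63)
√(12 - 20)*(K + s(-7)) = √(12 - 20)*(-63 + 12) = √(-8)*(-51) = (2*I*√2)*(-51) = -102*I*√2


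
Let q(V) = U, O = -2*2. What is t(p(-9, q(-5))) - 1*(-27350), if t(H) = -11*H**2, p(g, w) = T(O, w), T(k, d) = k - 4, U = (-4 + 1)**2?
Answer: 26646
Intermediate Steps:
O = -4
U = 9 (U = (-3)**2 = 9)
q(V) = 9
T(k, d) = -4 + k
p(g, w) = -8 (p(g, w) = -4 - 4 = -8)
t(p(-9, q(-5))) - 1*(-27350) = -11*(-8)**2 - 1*(-27350) = -11*64 + 27350 = -704 + 27350 = 26646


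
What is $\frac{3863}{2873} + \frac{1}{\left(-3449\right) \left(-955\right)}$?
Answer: $\frac{12723932958}{9463073035} \approx 1.3446$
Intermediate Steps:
$\frac{3863}{2873} + \frac{1}{\left(-3449\right) \left(-955\right)} = 3863 \cdot \frac{1}{2873} - - \frac{1}{3293795} = \frac{3863}{2873} + \frac{1}{3293795} = \frac{12723932958}{9463073035}$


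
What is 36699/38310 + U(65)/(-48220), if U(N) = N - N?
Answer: 12233/12770 ≈ 0.95795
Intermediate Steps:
U(N) = 0
36699/38310 + U(65)/(-48220) = 36699/38310 + 0/(-48220) = 36699*(1/38310) + 0*(-1/48220) = 12233/12770 + 0 = 12233/12770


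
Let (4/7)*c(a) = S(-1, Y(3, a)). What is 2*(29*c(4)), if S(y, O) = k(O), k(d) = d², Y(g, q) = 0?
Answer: 0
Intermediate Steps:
S(y, O) = O²
c(a) = 0 (c(a) = (7/4)*0² = (7/4)*0 = 0)
2*(29*c(4)) = 2*(29*0) = 2*0 = 0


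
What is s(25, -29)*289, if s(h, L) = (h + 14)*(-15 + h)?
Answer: 112710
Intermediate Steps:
s(h, L) = (-15 + h)*(14 + h) (s(h, L) = (14 + h)*(-15 + h) = (-15 + h)*(14 + h))
s(25, -29)*289 = (-210 + 25² - 1*25)*289 = (-210 + 625 - 25)*289 = 390*289 = 112710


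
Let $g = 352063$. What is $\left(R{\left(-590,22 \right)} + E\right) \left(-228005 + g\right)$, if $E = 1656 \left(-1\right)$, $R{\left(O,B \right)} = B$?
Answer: $-202710772$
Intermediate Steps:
$E = -1656$
$\left(R{\left(-590,22 \right)} + E\right) \left(-228005 + g\right) = \left(22 - 1656\right) \left(-228005 + 352063\right) = \left(-1634\right) 124058 = -202710772$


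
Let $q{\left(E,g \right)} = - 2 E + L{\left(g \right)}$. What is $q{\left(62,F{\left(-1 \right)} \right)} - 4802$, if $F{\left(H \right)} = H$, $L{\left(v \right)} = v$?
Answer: $-4927$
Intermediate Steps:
$q{\left(E,g \right)} = g - 2 E$ ($q{\left(E,g \right)} = - 2 E + g = g - 2 E$)
$q{\left(62,F{\left(-1 \right)} \right)} - 4802 = \left(-1 - 124\right) - 4802 = -125 - 4802 = -4927$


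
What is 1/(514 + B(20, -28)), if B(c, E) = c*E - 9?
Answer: -1/55 ≈ -0.018182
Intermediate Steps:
B(c, E) = -9 + E*c (B(c, E) = E*c - 9 = -9 + E*c)
1/(514 + B(20, -28)) = 1/(514 + (-9 - 28*20)) = 1/(514 + (-9 - 560)) = 1/(514 - 569) = 1/(-55) = -1/55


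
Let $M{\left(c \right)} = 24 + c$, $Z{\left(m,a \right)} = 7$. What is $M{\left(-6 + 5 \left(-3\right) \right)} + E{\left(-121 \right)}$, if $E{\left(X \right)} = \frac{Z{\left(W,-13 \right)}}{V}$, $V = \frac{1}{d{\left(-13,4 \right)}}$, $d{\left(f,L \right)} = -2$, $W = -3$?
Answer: $-11$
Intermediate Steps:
$V = - \frac{1}{2}$ ($V = \frac{1}{-2} = - \frac{1}{2} \approx -0.5$)
$E{\left(X \right)} = -14$ ($E{\left(X \right)} = \frac{7}{- \frac{1}{2}} = 7 \left(-2\right) = -14$)
$M{\left(-6 + 5 \left(-3\right) \right)} + E{\left(-121 \right)} = \left(24 + \left(-6 + 5 \left(-3\right)\right)\right) - 14 = \left(24 - 21\right) - 14 = 3 - 14 = -11$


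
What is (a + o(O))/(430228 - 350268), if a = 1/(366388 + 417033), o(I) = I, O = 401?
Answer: 157075911/31321171580 ≈ 0.0050150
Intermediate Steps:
a = 1/783421 ≈ 1.2765e-6
(a + o(O))/(430228 - 350268) = (1/783421 + 401)/(430228 - 350268) = (314151822/783421)/79960 = (314151822/783421)*(1/79960) = 157075911/31321171580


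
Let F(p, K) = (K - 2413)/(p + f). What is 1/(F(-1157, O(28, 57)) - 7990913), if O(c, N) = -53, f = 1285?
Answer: -64/511419665 ≈ -1.2514e-7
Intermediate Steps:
F(p, K) = (-2413 + K)/(1285 + p) (F(p, K) = (K - 2413)/(p + 1285) = (-2413 + K)/(1285 + p))
1/(F(-1157, O(28, 57)) - 7990913) = 1/((-2413 - 53)/(1285 - 1157) - 7990913) = 1/(-2466/128 - 7990913) = 1/((1/128)*(-2466) - 7990913) = 1/(-1233/64 - 7990913) = 1/(-511419665/64) = -64/511419665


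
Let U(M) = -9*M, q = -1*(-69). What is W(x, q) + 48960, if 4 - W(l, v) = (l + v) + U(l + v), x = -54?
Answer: 49084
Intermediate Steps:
q = 69
W(l, v) = 4 + 8*l + 8*v (W(l, v) = 4 - ((l + v) - 9*(l + v)) = 4 - ((l + v) + (-9*l - 9*v)) = 4 - (-8*l - 8*v) = 4 + (8*l + 8*v) = 4 + 8*l + 8*v)
W(x, q) + 48960 = (4 + 8*(-54) + 8*69) + 48960 = (4 - 432 + 552) + 48960 = 124 + 48960 = 49084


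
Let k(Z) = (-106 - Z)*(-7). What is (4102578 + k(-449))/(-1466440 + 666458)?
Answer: -4100177/799982 ≈ -5.1253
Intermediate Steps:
k(Z) = 742 + 7*Z
(4102578 + k(-449))/(-1466440 + 666458) = (4102578 + (742 + 7*(-449)))/(-1466440 + 666458) = (4102578 + (742 - 3143))/(-799982) = (4102578 - 2401)*(-1/799982) = 4100177*(-1/799982) = -4100177/799982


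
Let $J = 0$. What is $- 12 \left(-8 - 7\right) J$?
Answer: $0$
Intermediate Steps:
$- 12 \left(-8 - 7\right) J = - 12 \left(-8 - 7\right) 0 = \left(-12\right) \left(-15\right) 0 = 180 \cdot 0 = 0$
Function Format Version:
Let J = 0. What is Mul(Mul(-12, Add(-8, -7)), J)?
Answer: 0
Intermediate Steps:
Mul(Mul(-12, Add(-8, -7)), J) = Mul(Mul(-12, Add(-8, -7)), 0) = Mul(Mul(-12, -15), 0) = Mul(180, 0) = 0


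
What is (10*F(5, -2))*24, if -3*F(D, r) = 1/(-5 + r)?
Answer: 80/7 ≈ 11.429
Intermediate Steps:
F(D, r) = -1/(3*(-5 + r))
(10*F(5, -2))*24 = (10*(-1/(-15 + 3*(-2))))*24 = (10*(-1/(-15 - 6)))*24 = (10*(-1/(-21)))*24 = (10*(-1*(-1/21)))*24 = (10*(1/21))*24 = (10/21)*24 = 80/7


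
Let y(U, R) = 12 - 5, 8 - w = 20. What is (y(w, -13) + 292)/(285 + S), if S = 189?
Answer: 299/474 ≈ 0.63080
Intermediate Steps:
w = -12 (w = 8 - 1*20 = 8 - 20 = -12)
y(U, R) = 7
(y(w, -13) + 292)/(285 + S) = (7 + 292)/(285 + 189) = 299/474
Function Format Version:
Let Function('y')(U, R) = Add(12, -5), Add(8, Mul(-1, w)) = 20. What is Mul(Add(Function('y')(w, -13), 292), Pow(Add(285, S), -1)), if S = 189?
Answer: Rational(299, 474) ≈ 0.63080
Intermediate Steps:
w = -12 (w = Add(8, Mul(-1, 20)) = Add(8, -20) = -12)
Function('y')(U, R) = 7
Mul(Add(Function('y')(w, -13), 292), Pow(Add(285, S), -1)) = Mul(Add(7, 292), Pow(Add(285, 189), -1)) = Mul(299, Pow(474, -1)) = Mul(299, Rational(1, 474)) = Rational(299, 474)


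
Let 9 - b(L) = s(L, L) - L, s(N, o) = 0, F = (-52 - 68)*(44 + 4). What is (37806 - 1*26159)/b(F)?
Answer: -11647/5751 ≈ -2.0252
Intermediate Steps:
F = -5760 (F = -120*48 = -5760)
b(L) = 9 + L (b(L) = 9 - (0 - L) = 9 - (-1)*L = 9 + L)
(37806 - 1*26159)/b(F) = (37806 - 1*26159)/(9 - 5760) = (37806 - 26159)/(-5751) = 11647*(-1/5751) = -11647/5751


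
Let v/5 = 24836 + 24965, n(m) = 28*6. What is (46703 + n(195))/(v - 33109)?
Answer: 46871/215896 ≈ 0.21710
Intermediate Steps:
n(m) = 168
v = 249005 (v = 5*(24836 + 24965) = 5*49801 = 249005)
(46703 + n(195))/(v - 33109) = (46703 + 168)/(249005 - 33109) = 46871/215896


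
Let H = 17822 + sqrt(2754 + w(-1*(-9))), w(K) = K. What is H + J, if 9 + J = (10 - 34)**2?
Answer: 18389 + 3*sqrt(307) ≈ 18442.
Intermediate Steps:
J = 567 (J = -9 + (10 - 34)**2 = -9 + (-24)**2 = -9 + 576 = 567)
H = 17822 + 3*sqrt(307) (H = 17822 + sqrt(2754 - 1*(-9)) = 17822 + sqrt(2754 + 9) = 17822 + sqrt(2763) = 17822 + 3*sqrt(307) ≈ 17875.)
H + J = (17822 + 3*sqrt(307)) + 567 = 18389 + 3*sqrt(307)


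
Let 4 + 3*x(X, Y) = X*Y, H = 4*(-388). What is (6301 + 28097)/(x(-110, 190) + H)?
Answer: -5733/1420 ≈ -4.0373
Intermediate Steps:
H = -1552
x(X, Y) = -4/3 + X*Y/3 (x(X, Y) = -4/3 + (X*Y)/3 = -4/3 + X*Y/3)
(6301 + 28097)/(x(-110, 190) + H) = (6301 + 28097)/((-4/3 + (1/3)*(-110)*190) - 1552) = 34398/((-4/3 - 20900/3) - 1552) = 34398/(-6968 - 1552) = 34398/(-8520) = 34398*(-1/8520) = -5733/1420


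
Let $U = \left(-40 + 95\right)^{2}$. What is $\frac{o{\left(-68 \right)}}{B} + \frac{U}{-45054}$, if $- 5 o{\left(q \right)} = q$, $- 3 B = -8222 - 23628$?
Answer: $- \frac{236270117}{3587424750} \approx -0.065861$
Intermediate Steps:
$B = \frac{31850}{3}$ ($B = - \frac{-8222 - 23628}{3} = \left(- \frac{1}{3}\right) \left(-31850\right) = \frac{31850}{3} \approx 10617.0$)
$U = 3025$ ($U = 55^{2} = 3025$)
$o{\left(q \right)} = - \frac{q}{5}$
$\frac{o{\left(-68 \right)}}{B} + \frac{U}{-45054} = \frac{\left(- \frac{1}{5}\right) \left(-68\right)}{\frac{31850}{3}} + \frac{3025}{-45054} = \frac{68}{5} \cdot \frac{3}{31850} + 3025 \left(- \frac{1}{45054}\right) = \frac{102}{79625} - \frac{3025}{45054} = - \frac{236270117}{3587424750}$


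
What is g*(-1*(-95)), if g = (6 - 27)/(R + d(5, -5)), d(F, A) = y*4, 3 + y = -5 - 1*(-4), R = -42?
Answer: 1995/58 ≈ 34.397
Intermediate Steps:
y = -4 (y = -3 + (-5 - 1*(-4)) = -3 + (-5 + 4) = -3 - 1 = -4)
d(F, A) = -16 (d(F, A) = -4*4 = -16)
g = 21/58 (g = (6 - 27)/(-42 - 16) = -21/(-58) = -21*(-1/58) = 21/58 ≈ 0.36207)
g*(-1*(-95)) = 21*(-1*(-95))/58 = (21/58)*95 = 1995/58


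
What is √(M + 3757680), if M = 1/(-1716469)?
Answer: √11071124176410774011/1716469 ≈ 1938.5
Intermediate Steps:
M = -1/1716469 ≈ -5.8259e-7
√(M + 3757680) = √(-1/1716469 + 3757680) = √(6449941231919/1716469) = √11071124176410774011/1716469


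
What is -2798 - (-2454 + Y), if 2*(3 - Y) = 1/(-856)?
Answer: -594065/1712 ≈ -347.00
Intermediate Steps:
Y = 5137/1712 (Y = 3 - ½/(-856) = 3 - ½*(-1/856) = 3 + 1/1712 = 5137/1712 ≈ 3.0006)
-2798 - (-2454 + Y) = -2798 - (-2454 + 5137/1712) = -2798 - 1*(-4196111/1712) = -2798 + 4196111/1712 = -594065/1712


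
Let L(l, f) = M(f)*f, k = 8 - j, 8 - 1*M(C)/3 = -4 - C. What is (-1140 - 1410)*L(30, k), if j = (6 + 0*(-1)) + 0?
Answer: -214200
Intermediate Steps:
j = 6 (j = (6 + 0) + 0 = 6 + 0 = 6)
M(C) = 36 + 3*C (M(C) = 24 - 3*(-4 - C) = 24 + (12 + 3*C) = 36 + 3*C)
k = 2 (k = 8 - 1*6 = 8 - 6 = 2)
L(l, f) = f*(36 + 3*f) (L(l, f) = (36 + 3*f)*f = f*(36 + 3*f))
(-1140 - 1410)*L(30, k) = (-1140 - 1410)*(3*2*(12 + 2)) = -7650*2*14 = -2550*84 = -214200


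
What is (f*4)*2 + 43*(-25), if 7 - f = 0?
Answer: -1019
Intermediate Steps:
f = 7 (f = 7 - 1*0 = 7 + 0 = 7)
(f*4)*2 + 43*(-25) = (7*4)*2 + 43*(-25) = 28*2 - 1075 = 56 - 1075 = -1019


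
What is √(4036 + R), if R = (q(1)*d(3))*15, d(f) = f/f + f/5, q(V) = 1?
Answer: 2*√1015 ≈ 63.718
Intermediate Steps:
d(f) = 1 + f/5 (d(f) = 1 + f*(⅕) = 1 + f/5)
R = 24 (R = (1*(1 + (⅕)*3))*15 = (1*(1 + ⅗))*15 = (1*(8/5))*15 = (8/5)*15 = 24)
√(4036 + R) = √(4036 + 24) = √4060 = 2*√1015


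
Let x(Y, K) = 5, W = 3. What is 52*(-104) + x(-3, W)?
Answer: -5403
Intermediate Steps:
52*(-104) + x(-3, W) = 52*(-104) + 5 = -5408 + 5 = -5403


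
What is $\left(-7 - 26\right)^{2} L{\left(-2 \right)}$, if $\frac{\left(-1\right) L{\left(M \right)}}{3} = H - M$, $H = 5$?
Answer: $-22869$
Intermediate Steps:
$L{\left(M \right)} = -15 + 3 M$ ($L{\left(M \right)} = - 3 \left(5 - M\right) = -15 + 3 M$)
$\left(-7 - 26\right)^{2} L{\left(-2 \right)} = \left(-7 - 26\right)^{2} \left(-15 + 3 \left(-2\right)\right) = \left(-33\right)^{2} \left(-15 - 6\right) = 1089 \left(-21\right) = -22869$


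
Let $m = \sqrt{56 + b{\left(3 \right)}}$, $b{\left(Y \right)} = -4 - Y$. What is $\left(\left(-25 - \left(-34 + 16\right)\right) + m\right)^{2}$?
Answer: $0$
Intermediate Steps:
$m = 7$ ($m = \sqrt{56 - 7} = \sqrt{49} = 7$)
$\left(\left(-25 - \left(-34 + 16\right)\right) + m\right)^{2} = \left(\left(-25 - \left(-34 + 16\right)\right) + 7\right)^{2} = \left(\left(-25 - -18\right) + 7\right)^{2} = \left(\left(-25 + 18\right) + 7\right)^{2} = \left(-7 + 7\right)^{2} = 0^{2} = 0$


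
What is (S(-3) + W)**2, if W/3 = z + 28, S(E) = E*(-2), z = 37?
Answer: 40401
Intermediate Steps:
S(E) = -2*E
W = 195 (W = 3*(37 + 28) = 3*65 = 195)
(S(-3) + W)**2 = (-2*(-3) + 195)**2 = (6 + 195)**2 = 201**2 = 40401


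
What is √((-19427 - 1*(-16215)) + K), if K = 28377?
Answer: √25165 ≈ 158.63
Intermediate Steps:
√((-19427 - 1*(-16215)) + K) = √((-19427 - 1*(-16215)) + 28377) = √((-19427 + 16215) + 28377) = √(-3212 + 28377) = √25165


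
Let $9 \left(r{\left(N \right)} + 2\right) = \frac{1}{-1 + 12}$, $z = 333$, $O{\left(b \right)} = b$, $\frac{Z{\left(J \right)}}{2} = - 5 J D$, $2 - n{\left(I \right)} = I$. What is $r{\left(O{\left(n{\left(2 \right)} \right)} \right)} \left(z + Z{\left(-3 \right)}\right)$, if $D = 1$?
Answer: $- \frac{2167}{3} \approx -722.33$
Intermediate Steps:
$n{\left(I \right)} = 2 - I$
$Z{\left(J \right)} = - 10 J$ ($Z{\left(J \right)} = 2 - 5 J 1 = 2 \left(- 5 J\right) = - 10 J$)
$r{\left(N \right)} = - \frac{197}{99}$ ($r{\left(N \right)} = -2 + \frac{1}{9 \left(-1 + 12\right)} = -2 + \frac{1}{9 \cdot 11} = -2 + \frac{1}{9} \cdot \frac{1}{11} = -2 + \frac{1}{99} = - \frac{197}{99}$)
$r{\left(O{\left(n{\left(2 \right)} \right)} \right)} \left(z + Z{\left(-3 \right)}\right) = - \frac{197 \left(333 - -30\right)}{99} = - \frac{197 \left(333 + 30\right)}{99} = \left(- \frac{197}{99}\right) 363 = - \frac{2167}{3}$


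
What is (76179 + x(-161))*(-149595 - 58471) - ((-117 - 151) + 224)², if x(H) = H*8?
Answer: -15582272742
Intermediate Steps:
x(H) = 8*H
(76179 + x(-161))*(-149595 - 58471) - ((-117 - 151) + 224)² = (76179 + 8*(-161))*(-149595 - 58471) - ((-117 - 151) + 224)² = (76179 - 1288)*(-208066) - (-268 + 224)² = 74891*(-208066) - 1*(-44)² = -15582270806 - 1*1936 = -15582270806 - 1936 = -15582272742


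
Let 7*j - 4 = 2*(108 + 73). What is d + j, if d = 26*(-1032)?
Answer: -187458/7 ≈ -26780.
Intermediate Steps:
j = 366/7 (j = 4/7 + (2*(108 + 73))/7 = 4/7 + (2*181)/7 = 4/7 + (⅐)*362 = 4/7 + 362/7 = 366/7 ≈ 52.286)
d = -26832
d + j = -26832 + 366/7 = -187458/7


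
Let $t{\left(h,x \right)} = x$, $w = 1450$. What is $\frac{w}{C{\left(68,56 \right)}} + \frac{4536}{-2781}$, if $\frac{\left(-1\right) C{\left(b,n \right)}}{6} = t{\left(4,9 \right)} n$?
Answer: $- \frac{328691}{155736} \approx -2.1106$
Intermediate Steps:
$C{\left(b,n \right)} = - 54 n$ ($C{\left(b,n \right)} = - 6 \cdot 9 n = - 54 n$)
$\frac{w}{C{\left(68,56 \right)}} + \frac{4536}{-2781} = \frac{1450}{\left(-54\right) 56} + \frac{4536}{-2781} = \frac{1450}{-3024} + 4536 \left(- \frac{1}{2781}\right) = 1450 \left(- \frac{1}{3024}\right) - \frac{168}{103} = - \frac{725}{1512} - \frac{168}{103} = - \frac{328691}{155736}$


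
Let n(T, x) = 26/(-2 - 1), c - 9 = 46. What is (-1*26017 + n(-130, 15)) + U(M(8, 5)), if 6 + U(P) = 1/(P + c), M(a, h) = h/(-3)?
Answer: -12495191/480 ≈ -26032.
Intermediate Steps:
c = 55 (c = 9 + 46 = 55)
M(a, h) = -h/3 (M(a, h) = h*(-⅓) = -h/3)
n(T, x) = -26/3 (n(T, x) = 26/(-3) = -⅓*26 = -26/3)
U(P) = -6 + 1/(55 + P) (U(P) = -6 + 1/(P + 55) = -6 + 1/(55 + P))
(-1*26017 + n(-130, 15)) + U(M(8, 5)) = (-1*26017 - 26/3) + (-329 - (-2)*5)/(55 - ⅓*5) = (-26017 - 26/3) + (-329 - 6*(-5/3))/(55 - 5/3) = -78077/3 + (-329 + 10)/(160/3) = -78077/3 + (3/160)*(-319) = -78077/3 - 957/160 = -12495191/480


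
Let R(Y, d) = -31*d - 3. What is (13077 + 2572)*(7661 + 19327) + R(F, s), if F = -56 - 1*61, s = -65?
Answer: 422337224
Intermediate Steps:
F = -117 (F = -56 - 61 = -117)
R(Y, d) = -3 - 31*d
(13077 + 2572)*(7661 + 19327) + R(F, s) = (13077 + 2572)*(7661 + 19327) + (-3 - 31*(-65)) = 15649*26988 + (-3 + 2015) = 422335212 + 2012 = 422337224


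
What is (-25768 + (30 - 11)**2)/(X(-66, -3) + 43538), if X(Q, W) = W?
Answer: -25407/43535 ≈ -0.58360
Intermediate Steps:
(-25768 + (30 - 11)**2)/(X(-66, -3) + 43538) = (-25768 + (30 - 11)**2)/(-3 + 43538) = (-25768 + 19**2)/43535 = (-25768 + 361)*(1/43535) = -25407*1/43535 = -25407/43535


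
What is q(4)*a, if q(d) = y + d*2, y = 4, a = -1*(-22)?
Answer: 264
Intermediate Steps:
a = 22
q(d) = 4 + 2*d (q(d) = 4 + d*2 = 4 + 2*d)
q(4)*a = (4 + 2*4)*22 = (4 + 8)*22 = 12*22 = 264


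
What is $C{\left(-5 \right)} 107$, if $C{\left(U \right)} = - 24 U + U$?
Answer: $12305$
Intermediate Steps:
$C{\left(U \right)} = - 23 U$
$C{\left(-5 \right)} 107 = \left(-23\right) \left(-5\right) 107 = 115 \cdot 107 = 12305$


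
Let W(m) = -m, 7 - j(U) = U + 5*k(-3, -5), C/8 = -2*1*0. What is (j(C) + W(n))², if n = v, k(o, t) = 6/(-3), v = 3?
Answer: 196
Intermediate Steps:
k(o, t) = -2 (k(o, t) = 6*(-⅓) = -2)
C = 0 (C = 8*(-2*1*0) = 8*(-2*0) = 8*0 = 0)
n = 3
j(U) = 17 - U (j(U) = 7 - (U + 5*(-2)) = 7 - (U - 10) = 7 - (-10 + U) = 7 + (10 - U) = 17 - U)
(j(C) + W(n))² = ((17 - 1*0) - 1*3)² = ((17 + 0) - 3)² = (17 - 3)² = 14² = 196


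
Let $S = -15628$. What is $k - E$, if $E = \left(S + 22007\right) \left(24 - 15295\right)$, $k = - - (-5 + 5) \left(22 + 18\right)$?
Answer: $97413709$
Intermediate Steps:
$k = 0$ ($k = - \left(-1\right) 0 \cdot 40 = - 0 \cdot 40 = \left(-1\right) 0 = 0$)
$E = -97413709$ ($E = \left(-15628 + 22007\right) \left(24 - 15295\right) = 6379 \left(-15271\right) = -97413709$)
$k - E = 0 - -97413709 = 0 + 97413709 = 97413709$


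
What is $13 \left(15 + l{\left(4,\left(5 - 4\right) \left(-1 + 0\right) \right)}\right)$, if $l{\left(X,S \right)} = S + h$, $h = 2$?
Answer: $208$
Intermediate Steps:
$l{\left(X,S \right)} = 2 + S$ ($l{\left(X,S \right)} = S + 2 = 2 + S$)
$13 \left(15 + l{\left(4,\left(5 - 4\right) \left(-1 + 0\right) \right)}\right) = 13 \left(15 + \left(2 + \left(5 - 4\right) \left(-1 + 0\right)\right)\right) = 13 \left(15 + \left(2 + 1 \left(-1\right)\right)\right) = 13 \left(15 + \left(2 - 1\right)\right) = 13 \left(15 + 1\right) = 13 \cdot 16 = 208$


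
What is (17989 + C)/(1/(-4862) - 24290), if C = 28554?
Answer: -226292066/118097981 ≈ -1.9161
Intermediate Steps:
(17989 + C)/(1/(-4862) - 24290) = (17989 + 28554)/(1/(-4862) - 24290) = 46543/(-1/4862 - 24290) = 46543/(-118097981/4862) = 46543*(-4862/118097981) = -226292066/118097981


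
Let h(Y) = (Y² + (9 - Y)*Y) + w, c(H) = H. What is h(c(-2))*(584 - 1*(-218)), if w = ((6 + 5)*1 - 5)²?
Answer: 14436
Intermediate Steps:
w = 36 (w = (11*1 - 5)² = (11 - 5)² = 6² = 36)
h(Y) = 36 + Y² + Y*(9 - Y) (h(Y) = (Y² + (9 - Y)*Y) + 36 = (Y² + Y*(9 - Y)) + 36 = 36 + Y² + Y*(9 - Y))
h(c(-2))*(584 - 1*(-218)) = (36 + 9*(-2))*(584 - 1*(-218)) = (36 - 18)*(584 + 218) = 18*802 = 14436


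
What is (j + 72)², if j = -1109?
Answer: 1075369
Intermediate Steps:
(j + 72)² = (-1109 + 72)² = (-1037)² = 1075369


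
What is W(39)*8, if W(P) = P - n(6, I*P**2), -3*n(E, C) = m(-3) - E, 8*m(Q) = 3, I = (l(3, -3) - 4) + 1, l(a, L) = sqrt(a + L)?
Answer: 297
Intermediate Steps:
l(a, L) = sqrt(L + a)
I = -3 (I = (sqrt(-3 + 3) - 4) + 1 = (sqrt(0) - 4) + 1 = (0 - 4) + 1 = -4 + 1 = -3)
m(Q) = 3/8 (m(Q) = (1/8)*3 = 3/8)
n(E, C) = -1/8 + E/3 (n(E, C) = -(3/8 - E)/3 = -1/8 + E/3)
W(P) = -15/8 + P (W(P) = P - (-1/8 + (1/3)*6) = P - (-1/8 + 2) = P - 1*15/8 = P - 15/8 = -15/8 + P)
W(39)*8 = (-15/8 + 39)*8 = (297/8)*8 = 297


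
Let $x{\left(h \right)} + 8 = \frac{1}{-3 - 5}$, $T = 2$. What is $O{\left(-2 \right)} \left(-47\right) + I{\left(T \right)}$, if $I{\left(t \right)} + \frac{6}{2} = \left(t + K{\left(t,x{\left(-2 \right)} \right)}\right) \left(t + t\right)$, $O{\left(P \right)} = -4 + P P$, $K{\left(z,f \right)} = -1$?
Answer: $1$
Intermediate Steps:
$x{\left(h \right)} = - \frac{65}{8}$ ($x{\left(h \right)} = -8 + \frac{1}{-3 - 5} = -8 + \frac{1}{-8} = -8 - \frac{1}{8} = - \frac{65}{8}$)
$O{\left(P \right)} = -4 + P^{2}$
$I{\left(t \right)} = -3 + 2 t \left(-1 + t\right)$ ($I{\left(t \right)} = -3 + \left(t - 1\right) \left(t + t\right) = -3 + \left(-1 + t\right) 2 t = -3 + 2 t \left(-1 + t\right)$)
$O{\left(-2 \right)} \left(-47\right) + I{\left(T \right)} = \left(-4 + \left(-2\right)^{2}\right) \left(-47\right) - \left(7 - 8\right) = \left(-4 + 4\right) \left(-47\right) - -1 = 0 \left(-47\right) - -1 = 0 + 1 = 1$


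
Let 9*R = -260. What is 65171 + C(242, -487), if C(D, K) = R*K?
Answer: 713159/9 ≈ 79240.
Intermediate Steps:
R = -260/9 (R = (⅑)*(-260) = -260/9 ≈ -28.889)
C(D, K) = -260*K/9
65171 + C(242, -487) = 65171 - 260/9*(-487) = 65171 + 126620/9 = 713159/9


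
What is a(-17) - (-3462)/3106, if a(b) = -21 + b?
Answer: -57283/1553 ≈ -36.885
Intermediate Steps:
a(-17) - (-3462)/3106 = (-21 - 17) - (-3462)/3106 = -38 - (-3462)/3106 = -38 - 1*(-1731/1553) = -38 + 1731/1553 = -57283/1553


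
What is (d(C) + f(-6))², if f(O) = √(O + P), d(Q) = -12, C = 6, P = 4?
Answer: (12 - I*√2)² ≈ 142.0 - 33.941*I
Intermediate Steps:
f(O) = √(4 + O) (f(O) = √(O + 4) = √(4 + O))
(d(C) + f(-6))² = (-12 + √(4 - 6))² = (-12 + √(-2))² = (-12 + I*√2)²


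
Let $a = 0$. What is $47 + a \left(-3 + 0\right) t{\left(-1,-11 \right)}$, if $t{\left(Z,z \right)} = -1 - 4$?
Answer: $47$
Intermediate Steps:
$t{\left(Z,z \right)} = -5$
$47 + a \left(-3 + 0\right) t{\left(-1,-11 \right)} = 47 + 0 \left(-3 + 0\right) \left(-5\right) = 47 + 0 \left(-3\right) \left(-5\right) = 47 + 0 \left(-5\right) = 47 + 0 = 47$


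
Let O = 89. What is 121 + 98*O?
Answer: 8843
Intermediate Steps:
121 + 98*O = 121 + 98*89 = 121 + 8722 = 8843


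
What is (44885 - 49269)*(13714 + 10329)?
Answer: -105404512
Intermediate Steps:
(44885 - 49269)*(13714 + 10329) = -4384*24043 = -105404512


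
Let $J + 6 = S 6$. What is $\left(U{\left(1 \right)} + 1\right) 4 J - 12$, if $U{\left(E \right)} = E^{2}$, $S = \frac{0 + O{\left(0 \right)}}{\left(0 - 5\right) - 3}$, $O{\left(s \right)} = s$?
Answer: $-60$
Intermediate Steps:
$S = 0$ ($S = \frac{0 + 0}{\left(0 - 5\right) - 3} = \frac{0}{\left(0 - 5\right) - 3} = \frac{0}{-5 - 3} = \frac{0}{-8} = 0 \left(- \frac{1}{8}\right) = 0$)
$J = -6$ ($J = -6 + 0 \cdot 6 = -6 + 0 = -6$)
$\left(U{\left(1 \right)} + 1\right) 4 J - 12 = \left(1^{2} + 1\right) 4 \left(-6\right) - 12 = \left(1 + 1\right) 4 \left(-6\right) - 12 = 2 \cdot 4 \left(-6\right) - 12 = 8 \left(-6\right) - 12 = -48 - 12 = -60$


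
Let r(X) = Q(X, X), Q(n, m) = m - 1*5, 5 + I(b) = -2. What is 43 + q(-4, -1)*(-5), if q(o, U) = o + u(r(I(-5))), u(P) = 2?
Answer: 53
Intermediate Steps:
I(b) = -7 (I(b) = -5 - 2 = -7)
Q(n, m) = -5 + m (Q(n, m) = m - 5 = -5 + m)
r(X) = -5 + X
q(o, U) = 2 + o (q(o, U) = o + 2 = 2 + o)
43 + q(-4, -1)*(-5) = 43 + (2 - 4)*(-5) = 43 - 2*(-5) = 43 + 10 = 53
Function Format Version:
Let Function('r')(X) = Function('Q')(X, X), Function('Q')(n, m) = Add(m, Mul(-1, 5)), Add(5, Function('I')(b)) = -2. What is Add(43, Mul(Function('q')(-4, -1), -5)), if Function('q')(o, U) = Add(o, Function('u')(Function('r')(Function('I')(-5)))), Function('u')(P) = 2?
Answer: 53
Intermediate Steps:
Function('I')(b) = -7 (Function('I')(b) = Add(-5, -2) = -7)
Function('Q')(n, m) = Add(-5, m) (Function('Q')(n, m) = Add(m, -5) = Add(-5, m))
Function('r')(X) = Add(-5, X)
Function('q')(o, U) = Add(2, o) (Function('q')(o, U) = Add(o, 2) = Add(2, o))
Add(43, Mul(Function('q')(-4, -1), -5)) = Add(43, Mul(Add(2, -4), -5)) = Add(43, Mul(-2, -5)) = Add(43, 10) = 53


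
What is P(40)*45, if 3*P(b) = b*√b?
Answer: 1200*√10 ≈ 3794.7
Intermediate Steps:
P(b) = b^(3/2)/3 (P(b) = (b*√b)/3 = b^(3/2)/3)
P(40)*45 = (40^(3/2)/3)*45 = ((80*√10)/3)*45 = (80*√10/3)*45 = 1200*√10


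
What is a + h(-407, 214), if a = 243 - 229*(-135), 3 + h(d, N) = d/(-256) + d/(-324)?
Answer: 646089095/20736 ≈ 31158.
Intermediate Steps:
h(d, N) = -3 - 145*d/20736 (h(d, N) = -3 + (d/(-256) + d/(-324)) = -3 + (d*(-1/256) + d*(-1/324)) = -3 + (-d/256 - d/324) = -3 - 145*d/20736)
a = 31158 (a = 243 + 30915 = 31158)
a + h(-407, 214) = 31158 + (-3 - 145/20736*(-407)) = 31158 + (-3 + 59015/20736) = 31158 - 3193/20736 = 646089095/20736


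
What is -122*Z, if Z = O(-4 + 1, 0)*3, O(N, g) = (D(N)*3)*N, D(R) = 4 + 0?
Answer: 13176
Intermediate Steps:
D(R) = 4
O(N, g) = 12*N (O(N, g) = (4*3)*N = 12*N)
Z = -108 (Z = (12*(-4 + 1))*3 = (12*(-3))*3 = -36*3 = -108)
-122*Z = -122*(-108) = 13176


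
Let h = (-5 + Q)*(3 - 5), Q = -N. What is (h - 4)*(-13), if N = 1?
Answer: -104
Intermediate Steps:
Q = -1 (Q = -1*1 = -1)
h = 12 (h = (-5 - 1)*(3 - 5) = -6*(-2) = 12)
(h - 4)*(-13) = (12 - 4)*(-13) = 8*(-13) = -104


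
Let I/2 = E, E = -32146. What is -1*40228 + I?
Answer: -104520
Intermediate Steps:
I = -64292 (I = 2*(-32146) = -64292)
-1*40228 + I = -1*40228 - 64292 = -40228 - 64292 = -104520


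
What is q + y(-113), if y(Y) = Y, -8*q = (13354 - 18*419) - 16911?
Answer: 10195/8 ≈ 1274.4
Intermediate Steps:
q = 11099/8 (q = -((13354 - 18*419) - 16911)/8 = -((13354 - 7542) - 16911)/8 = -(5812 - 16911)/8 = -⅛*(-11099) = 11099/8 ≈ 1387.4)
q + y(-113) = 11099/8 - 113 = 10195/8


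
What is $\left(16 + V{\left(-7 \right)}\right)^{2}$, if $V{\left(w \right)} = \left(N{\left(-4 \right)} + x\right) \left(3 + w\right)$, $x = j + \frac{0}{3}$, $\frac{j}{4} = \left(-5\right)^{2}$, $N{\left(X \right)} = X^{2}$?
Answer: $200704$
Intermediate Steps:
$j = 100$ ($j = 4 \left(-5\right)^{2} = 4 \cdot 25 = 100$)
$x = 100$ ($x = 100 + \frac{0}{3} = 100 + 0 \cdot \frac{1}{3} = 100 + 0 = 100$)
$V{\left(w \right)} = 348 + 116 w$ ($V{\left(w \right)} = \left(\left(-4\right)^{2} + 100\right) \left(3 + w\right) = \left(16 + 100\right) \left(3 + w\right) = 116 \left(3 + w\right) = 348 + 116 w$)
$\left(16 + V{\left(-7 \right)}\right)^{2} = \left(16 + \left(348 + 116 \left(-7\right)\right)\right)^{2} = \left(16 + \left(348 - 812\right)\right)^{2} = \left(16 - 464\right)^{2} = \left(-448\right)^{2} = 200704$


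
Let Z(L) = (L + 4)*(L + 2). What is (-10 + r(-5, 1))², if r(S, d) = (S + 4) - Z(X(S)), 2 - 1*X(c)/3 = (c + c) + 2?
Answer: 1207801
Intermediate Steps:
X(c) = -6*c (X(c) = 6 - 3*((c + c) + 2) = 6 - 3*(2*c + 2) = 6 - 3*(2 + 2*c) = 6 + (-6 - 6*c) = -6*c)
Z(L) = (2 + L)*(4 + L) (Z(L) = (4 + L)*(2 + L) = (2 + L)*(4 + L))
r(S, d) = -4 - 36*S² + 37*S (r(S, d) = (S + 4) - (8 + (-6*S)² + 6*(-6*S)) = (4 + S) - (8 + 36*S² - 36*S) = (4 + S) - (8 - 36*S + 36*S²) = (4 + S) + (-8 - 36*S² + 36*S) = -4 - 36*S² + 37*S)
(-10 + r(-5, 1))² = (-10 + (-4 - 36*(-5)² + 37*(-5)))² = (-10 + (-4 - 36*25 - 185))² = (-10 + (-4 - 900 - 185))² = (-10 - 1089)² = (-1099)² = 1207801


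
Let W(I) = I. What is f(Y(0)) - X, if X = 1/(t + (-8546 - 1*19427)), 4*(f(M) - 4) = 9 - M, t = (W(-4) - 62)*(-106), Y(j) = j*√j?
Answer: 524429/83908 ≈ 6.2500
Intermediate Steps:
Y(j) = j^(3/2)
t = 6996 (t = (-4 - 62)*(-106) = -66*(-106) = 6996)
f(M) = 25/4 - M/4 (f(M) = 4 + (9 - M)/4 = 4 + (9/4 - M/4) = 25/4 - M/4)
X = -1/20977 (X = 1/(6996 + (-8546 - 1*19427)) = 1/(6996 + (-8546 - 19427)) = 1/(6996 - 27973) = 1/(-20977) = -1/20977 ≈ -4.7671e-5)
f(Y(0)) - X = (25/4 - 0^(3/2)/4) - 1*(-1/20977) = (25/4 - ¼*0) + 1/20977 = (25/4 + 0) + 1/20977 = 25/4 + 1/20977 = 524429/83908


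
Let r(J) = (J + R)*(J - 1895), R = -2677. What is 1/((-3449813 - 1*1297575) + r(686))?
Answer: -1/2340269 ≈ -4.2730e-7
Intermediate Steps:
r(J) = (-2677 + J)*(-1895 + J) (r(J) = (J - 2677)*(J - 1895) = (-2677 + J)*(-1895 + J))
1/((-3449813 - 1*1297575) + r(686)) = 1/((-3449813 - 1*1297575) + (5072915 + 686**2 - 4572*686)) = 1/((-3449813 - 1297575) + (5072915 + 470596 - 3136392)) = 1/(-4747388 + 2407119) = 1/(-2340269) = -1/2340269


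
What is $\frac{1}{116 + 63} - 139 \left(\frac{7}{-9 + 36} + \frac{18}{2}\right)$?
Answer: $- \frac{6220223}{4833} \approx -1287.0$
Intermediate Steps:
$\frac{1}{116 + 63} - 139 \left(\frac{7}{-9 + 36} + \frac{18}{2}\right) = \frac{1}{179} - 139 \left(\frac{7}{27} + 18 \cdot \frac{1}{2}\right) = \frac{1}{179} - 139 \left(7 \cdot \frac{1}{27} + 9\right) = \frac{1}{179} - 139 \left(\frac{7}{27} + 9\right) = \frac{1}{179} - \frac{34750}{27} = - \frac{6220223}{4833}$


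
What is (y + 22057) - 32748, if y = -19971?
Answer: -30662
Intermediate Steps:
(y + 22057) - 32748 = (-19971 + 22057) - 32748 = 2086 - 32748 = -30662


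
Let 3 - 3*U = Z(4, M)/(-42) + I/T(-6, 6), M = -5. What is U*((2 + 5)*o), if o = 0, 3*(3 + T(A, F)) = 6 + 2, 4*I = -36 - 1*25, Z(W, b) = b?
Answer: 0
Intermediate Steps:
I = -61/4 (I = (-36 - 1*25)/4 = (-36 - 25)/4 = (¼)*(-61) = -61/4 ≈ -15.250)
T(A, F) = -⅓ (T(A, F) = -3 + (6 + 2)/3 = -3 + (⅓)*8 = -3 + 8/3 = -⅓)
U = -3601/252 (U = 1 - (-5/(-42) - 61/(4*(-⅓)))/3 = 1 - (-5*(-1/42) - 61/4*(-3))/3 = 1 - (5/42 + 183/4)/3 = 1 - ⅓*3853/84 = 1 - 3853/252 = -3601/252 ≈ -14.290)
U*((2 + 5)*o) = -3601*(2 + 5)*0/252 = -3601*0/36 = -3601/252*0 = 0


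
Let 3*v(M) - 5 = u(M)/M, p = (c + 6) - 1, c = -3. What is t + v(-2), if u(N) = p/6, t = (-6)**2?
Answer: 677/18 ≈ 37.611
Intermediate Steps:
p = 2 (p = (-3 + 6) - 1 = 3 - 1 = 2)
t = 36
u(N) = 1/3 (u(N) = 2/6 = 2*(1/6) = 1/3)
v(M) = 5/3 + 1/(9*M) (v(M) = 5/3 + (1/(3*M))/3 = 5/3 + 1/(9*M))
t + v(-2) = 36 + (1/9)*(1 + 15*(-2))/(-2) = 36 + (1/9)*(-1/2)*(1 - 30) = 36 + (1/9)*(-1/2)*(-29) = 36 + 29/18 = 677/18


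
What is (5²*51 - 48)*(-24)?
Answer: -29448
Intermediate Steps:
(5²*51 - 48)*(-24) = (25*51 - 48)*(-24) = (1275 - 48)*(-24) = 1227*(-24) = -29448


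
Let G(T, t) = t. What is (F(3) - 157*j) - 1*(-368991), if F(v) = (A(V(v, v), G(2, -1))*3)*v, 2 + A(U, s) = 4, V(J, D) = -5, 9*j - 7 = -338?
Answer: 3373048/9 ≈ 3.7478e+5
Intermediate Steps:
j = -331/9 (j = 7/9 + (1/9)*(-338) = 7/9 - 338/9 = -331/9 ≈ -36.778)
A(U, s) = 2 (A(U, s) = -2 + 4 = 2)
F(v) = 6*v (F(v) = (2*3)*v = 6*v)
(F(3) - 157*j) - 1*(-368991) = (6*3 - 157*(-331/9)) - 1*(-368991) = (18 + 51967/9) + 368991 = 52129/9 + 368991 = 3373048/9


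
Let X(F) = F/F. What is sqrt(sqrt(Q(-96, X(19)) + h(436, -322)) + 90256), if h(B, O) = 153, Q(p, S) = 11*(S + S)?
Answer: sqrt(90256 + 5*sqrt(7)) ≈ 300.45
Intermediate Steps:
X(F) = 1
Q(p, S) = 22*S (Q(p, S) = 11*(2*S) = 22*S)
sqrt(sqrt(Q(-96, X(19)) + h(436, -322)) + 90256) = sqrt(sqrt(22*1 + 153) + 90256) = sqrt(sqrt(22 + 153) + 90256) = sqrt(sqrt(175) + 90256) = sqrt(5*sqrt(7) + 90256) = sqrt(90256 + 5*sqrt(7))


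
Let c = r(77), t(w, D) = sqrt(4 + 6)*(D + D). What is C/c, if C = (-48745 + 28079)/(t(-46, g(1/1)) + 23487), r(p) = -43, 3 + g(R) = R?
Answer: 485382342/23720477387 + 82664*sqrt(10)/23720477387 ≈ 0.020474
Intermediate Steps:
g(R) = -3 + R
t(w, D) = 2*D*sqrt(10) (t(w, D) = sqrt(10)*(2*D) = 2*D*sqrt(10))
c = -43
C = -20666/(23487 - 4*sqrt(10)) (C = (-48745 + 28079)/(2*(-3 + 1/1)*sqrt(10) + 23487) = -20666/(2*(-3 + 1)*sqrt(10) + 23487) = -20666/(2*(-2)*sqrt(10) + 23487) = -20666/(-4*sqrt(10) + 23487) = -20666/(23487 - 4*sqrt(10)) ≈ -0.88037)
C/c = (-485382342/551639009 - 82664*sqrt(10)/551639009)/(-43) = (-485382342/551639009 - 82664*sqrt(10)/551639009)*(-1/43) = 485382342/23720477387 + 82664*sqrt(10)/23720477387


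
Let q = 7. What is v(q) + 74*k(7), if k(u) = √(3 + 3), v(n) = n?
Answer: 7 + 74*√6 ≈ 188.26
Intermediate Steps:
k(u) = √6
v(q) + 74*k(7) = 7 + 74*√6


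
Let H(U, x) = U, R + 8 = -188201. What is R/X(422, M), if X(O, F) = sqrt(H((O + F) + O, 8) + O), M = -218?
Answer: -188209*sqrt(262)/524 ≈ -5813.8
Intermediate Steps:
R = -188209 (R = -8 - 188201 = -188209)
X(O, F) = sqrt(F + 3*O) (X(O, F) = sqrt(((O + F) + O) + O) = sqrt(((F + O) + O) + O) = sqrt((F + 2*O) + O) = sqrt(F + 3*O))
R/X(422, M) = -188209/sqrt(-218 + 3*422) = -188209/sqrt(-218 + 1266) = -188209*sqrt(262)/524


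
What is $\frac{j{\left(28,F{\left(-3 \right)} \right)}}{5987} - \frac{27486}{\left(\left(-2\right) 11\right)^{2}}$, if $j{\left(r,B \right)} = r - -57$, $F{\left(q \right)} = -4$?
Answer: $- \frac{82258771}{1448854} \approx -56.775$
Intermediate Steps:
$j{\left(r,B \right)} = 57 + r$ ($j{\left(r,B \right)} = r + 57 = 57 + r$)
$\frac{j{\left(28,F{\left(-3 \right)} \right)}}{5987} - \frac{27486}{\left(\left(-2\right) 11\right)^{2}} = \frac{57 + 28}{5987} - \frac{27486}{\left(\left(-2\right) 11\right)^{2}} = 85 \cdot \frac{1}{5987} - \frac{27486}{\left(-22\right)^{2}} = \frac{85}{5987} - \frac{27486}{484} = \frac{85}{5987} - \frac{13743}{242} = - \frac{82258771}{1448854}$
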